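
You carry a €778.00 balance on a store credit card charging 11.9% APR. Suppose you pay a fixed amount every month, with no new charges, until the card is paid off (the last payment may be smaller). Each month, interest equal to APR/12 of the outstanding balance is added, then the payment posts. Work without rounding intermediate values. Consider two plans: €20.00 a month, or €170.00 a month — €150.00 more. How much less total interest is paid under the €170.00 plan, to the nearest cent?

€187.49

Monthly rate r = 11.9%/12 = 0.991667% = 0.00991667.
At €20.00/mo: n = ⌈−ln(1 − rB₀/P)/ln(1+r)⌉ = 50 payments (last €7.81); total interest = total paid − €778.00 = €209.81.
At €170.00/mo: 5 payments (last €120.32); total interest €22.32.
Interest saved = €209.81 − €22.32 = €187.49.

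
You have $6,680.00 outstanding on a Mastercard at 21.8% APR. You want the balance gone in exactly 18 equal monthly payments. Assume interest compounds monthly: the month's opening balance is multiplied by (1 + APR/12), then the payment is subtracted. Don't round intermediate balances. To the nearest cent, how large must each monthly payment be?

$438.42

Monthly rate r = 21.8%/12 = 1.81667% = 0.0181667.
Level-payment amortization: P = B₀·r / (1 − (1+r)^(−n)) = 6680.00·0.0181667 / (1 − 1.01817^(−18)).
Denominator 1 − (1+r)^(−18) = 0.276796941.
P = 121.353 / 0.276796941 ≈ 438.42.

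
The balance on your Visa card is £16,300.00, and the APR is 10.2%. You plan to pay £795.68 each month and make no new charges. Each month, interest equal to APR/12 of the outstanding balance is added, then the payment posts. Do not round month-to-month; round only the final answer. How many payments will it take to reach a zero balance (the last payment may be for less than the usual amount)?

23 payments

Monthly rate r = 10.2%/12 = 0.85% = 0.0085.
Recurrence: B ← B·(1+r) − £795.68.
Month 1: interest £138.55; balance after payment £15,642.87.
Month 2: interest £132.96; balance after payment £14,980.15.
Closed form: n = −ln(1 − rB₀/P)/ln(1+r) = −ln(0.82587)/ln(1.0085) ≈ 22.603, so the balance reaches zero during payment 23.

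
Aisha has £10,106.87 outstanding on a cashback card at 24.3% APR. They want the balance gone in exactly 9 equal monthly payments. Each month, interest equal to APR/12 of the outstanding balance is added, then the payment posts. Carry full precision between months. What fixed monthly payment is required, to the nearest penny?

Monthly rate r = 24.3%/12 = 2.025% = 0.02025.
Level-payment amortization: P = B₀·r / (1 − (1+r)^(−n)) = 10106.87·0.02025 / (1 − 1.02025^(−9)).
Denominator 1 − (1+r)^(−9) = 0.165088258.
P = 204.664 / 0.165088258 ≈ 1239.73.

£1,239.73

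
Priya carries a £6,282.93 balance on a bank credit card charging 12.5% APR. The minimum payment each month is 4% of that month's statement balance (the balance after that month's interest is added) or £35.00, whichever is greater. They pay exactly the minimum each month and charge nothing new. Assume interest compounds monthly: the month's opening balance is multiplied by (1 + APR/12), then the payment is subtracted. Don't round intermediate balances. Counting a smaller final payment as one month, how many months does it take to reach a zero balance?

Monthly rate r = 12.5%/12 = 1.04167% = 0.0104167.
While 4% of the post-interest balance exceeds £35.00, each month B ← (B·(1+r))·(1 − 0.04), i.e. B shrinks by the factor (1+r)·0.96 = 0.97.
This holds for months 1–66. Entering month 67 the balance is £841.58; 4% of the post-interest balance is now below £35.00, so the flat £35.00 minimum applies from here.
From month 67 a fixed £35.00 at rate r clears £841.58 in 28 more payments. Total: 66 + 28 = 94 months.

94 months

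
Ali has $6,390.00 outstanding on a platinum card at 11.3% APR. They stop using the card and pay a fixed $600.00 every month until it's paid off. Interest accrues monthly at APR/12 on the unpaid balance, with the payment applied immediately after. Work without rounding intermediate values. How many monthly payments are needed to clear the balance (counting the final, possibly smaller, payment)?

Monthly rate r = 11.3%/12 = 0.941667% = 0.00941667.
Recurrence: B ← B·(1+r) − $600.00.
Month 1: interest $60.17; balance after payment $5,850.17.
Month 2: interest $55.09; balance after payment $5,305.26.
Closed form: n = −ln(1 − rB₀/P)/ln(1+r) = −ln(0.89971)/ln(1.00942) ≈ 11.275, so the balance reaches zero during payment 12.

12 months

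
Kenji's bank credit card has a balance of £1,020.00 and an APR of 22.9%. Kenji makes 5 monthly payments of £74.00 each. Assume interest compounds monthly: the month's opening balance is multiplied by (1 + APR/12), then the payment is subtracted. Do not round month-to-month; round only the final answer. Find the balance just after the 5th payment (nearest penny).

Monthly rate r = 22.9%/12 = 1.90833% = 0.0190833.
Each month: B ← B·(1+r) − £74.00.
Month 1: interest £19.46; balance after payment £965.46.
Month 2: interest £18.42; balance after payment £909.89.
Month 3: interest £17.36; balance after payment £853.25.
Month 4: interest £16.28; balance after payment £795.54.
Month 5: interest £15.18; balance after payment £736.72.

£736.72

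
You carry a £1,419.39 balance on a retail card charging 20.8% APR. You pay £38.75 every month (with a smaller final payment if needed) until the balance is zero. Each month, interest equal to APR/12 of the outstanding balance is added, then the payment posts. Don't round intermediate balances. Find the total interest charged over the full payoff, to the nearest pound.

£853

Monthly rate r = 20.8%/12 = 1.73333% = 0.0173333.
Payoff takes n = ⌈−ln(1 − rB₀/P)/ln(1+r)⌉ = ⌈58.634⌉ = 59 payments; the last is £24.64.
Total paid = 58·£38.75 + £24.64 = £2,272.14.
Total interest = total paid − principal = £2,272.14 − £1,419.39 = £852.75.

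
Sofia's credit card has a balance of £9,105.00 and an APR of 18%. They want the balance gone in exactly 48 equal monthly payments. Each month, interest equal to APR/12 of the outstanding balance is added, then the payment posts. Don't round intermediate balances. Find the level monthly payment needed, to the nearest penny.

Monthly rate r = 18%/12 = 1.5% = 0.015.
Level-payment amortization: P = B₀·r / (1 − (1+r)^(−n)) = 9105.00·0.015 / (1 − 1.015^(−48)).
Denominator 1 − (1+r)^(−48) = 0.510638305.
P = 136.575 / 0.510638305 ≈ 267.46.

£267.46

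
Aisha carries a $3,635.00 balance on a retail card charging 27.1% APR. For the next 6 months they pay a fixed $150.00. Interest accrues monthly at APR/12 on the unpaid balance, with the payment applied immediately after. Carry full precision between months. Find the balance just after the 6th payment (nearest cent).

Monthly rate r = 27.1%/12 = 2.25833% = 0.0225833.
Each month: B ← B·(1+r) − $150.00.
Month 1: interest $82.09; balance after payment $3,567.09.
Month 2: interest $80.56; balance after payment $3,497.65.
Month 3: interest $78.99; balance after payment $3,426.64.
Month 4: interest $77.38; balance after payment $3,354.02.
Month 5: interest $75.74; balance after payment $3,279.77.
Month 6: interest $74.07; balance after payment $3,203.83.

$3,203.83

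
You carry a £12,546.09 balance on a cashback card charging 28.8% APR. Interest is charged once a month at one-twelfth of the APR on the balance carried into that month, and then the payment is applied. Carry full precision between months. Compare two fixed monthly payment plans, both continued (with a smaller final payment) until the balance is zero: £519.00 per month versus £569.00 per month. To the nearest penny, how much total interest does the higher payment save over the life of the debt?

£920.13

Monthly rate r = 28.8%/12 = 2.4% = 0.024.
At £519.00/mo: n = ⌈−ln(1 − rB₀/P)/ln(1+r)⌉ = 37 payments (last £310.06); total interest = total paid − £12,546.09 = £6,447.97.
At £569.00/mo: 32 payments (last £434.93); total interest £5,527.84.
Interest saved = £6,447.97 − £5,527.84 = £920.13.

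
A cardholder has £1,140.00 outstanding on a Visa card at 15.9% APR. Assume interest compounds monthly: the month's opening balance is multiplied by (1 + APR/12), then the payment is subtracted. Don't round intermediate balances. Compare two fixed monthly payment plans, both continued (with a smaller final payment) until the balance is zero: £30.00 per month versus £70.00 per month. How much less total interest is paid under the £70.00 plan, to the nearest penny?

Monthly rate r = 15.9%/12 = 1.325% = 0.01325.
At £30.00/mo: n = ⌈−ln(1 − rB₀/P)/ln(1+r)⌉ = 54 payments (last £5.80); total interest = total paid − £1,140.00 = £455.80.
At £70.00/mo: 19 payments (last £32.76); total interest £152.76.
Interest saved = £455.80 − £152.76 = £303.04.

£303.04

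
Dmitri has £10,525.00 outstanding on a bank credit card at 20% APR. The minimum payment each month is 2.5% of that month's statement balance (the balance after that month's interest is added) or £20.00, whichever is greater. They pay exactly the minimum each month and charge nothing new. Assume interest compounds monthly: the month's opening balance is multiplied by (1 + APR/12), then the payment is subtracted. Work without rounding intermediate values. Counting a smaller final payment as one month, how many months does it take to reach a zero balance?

Monthly rate r = 20%/12 = 1.66667% = 0.0166667.
While 2.5% of the post-interest balance exceeds £20.00, each month B ← (B·(1+r))·(1 − 0.025), i.e. B shrinks by the factor (1+r)·0.975 = 0.99125.
This holds for months 1–296. Entering month 297 the balance is £780.64; 2.5% of the post-interest balance is now below £20.00, so the flat £20.00 minimum applies from here.
From month 297 a fixed £20.00 at rate r clears £780.64 in 64 more payments. Total: 296 + 64 = 360 months.

360 months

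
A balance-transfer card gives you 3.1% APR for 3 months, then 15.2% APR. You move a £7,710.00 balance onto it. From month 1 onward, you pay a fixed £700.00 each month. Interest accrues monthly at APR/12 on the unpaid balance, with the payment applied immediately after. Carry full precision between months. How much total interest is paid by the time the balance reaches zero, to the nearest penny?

£405.12

Promo months 1–3 at r₀ = 3.1%/12 = 0.00258333; months 4+ at r₁ = 15.2%/12 = 0.0126667.
After month 3: iterate B ← B·(1+r₀) − £700.00 for 3 months → £5,664.48.
Then at r₁ with £700.00/mo: n₂ = −ln(1 − r₁·B/P)/ln(1+r₁) ≈ 8.59 → 9 more payments.
Total paid = 11·£700.00 + £415.12 = £8,115.12; interest = £8,115.12 − £7,710.00 = £405.12.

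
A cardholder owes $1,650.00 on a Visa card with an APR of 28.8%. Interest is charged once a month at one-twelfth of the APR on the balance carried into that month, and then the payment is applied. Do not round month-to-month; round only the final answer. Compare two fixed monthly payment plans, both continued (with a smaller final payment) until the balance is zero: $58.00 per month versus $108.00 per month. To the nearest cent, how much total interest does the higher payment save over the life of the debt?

Monthly rate r = 28.8%/12 = 2.4% = 0.024.
At $58.00/mo: n = ⌈−ln(1 − rB₀/P)/ln(1+r)⌉ = 49 payments (last $23.89); total interest = total paid − $1,650.00 = $1,157.89.
At $108.00/mo: 20 payments (last $28.23); total interest $430.23.
Interest saved = $1,157.89 − $430.23 = $727.66.

$727.66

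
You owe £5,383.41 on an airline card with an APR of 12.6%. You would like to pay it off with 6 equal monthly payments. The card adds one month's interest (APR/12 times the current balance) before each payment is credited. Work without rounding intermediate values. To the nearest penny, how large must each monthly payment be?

Monthly rate r = 12.6%/12 = 1.05% = 0.0105.
Level-payment amortization: P = B₀·r / (1 − (1+r)^(−n)) = 5383.41·0.0105 / (1 − 1.0105^(−6)).
Denominator 1 − (1+r)^(−6) = 0.060748077.
P = 56.5258 / 0.060748077 ≈ 930.50.

£930.50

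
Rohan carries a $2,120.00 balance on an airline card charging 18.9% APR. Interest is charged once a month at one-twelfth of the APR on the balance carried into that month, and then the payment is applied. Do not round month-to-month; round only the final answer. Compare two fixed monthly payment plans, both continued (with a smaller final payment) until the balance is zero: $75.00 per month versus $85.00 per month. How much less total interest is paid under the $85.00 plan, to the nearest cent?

$113.76

Monthly rate r = 18.9%/12 = 1.575% = 0.01575.
At $75.00/mo: n = ⌈−ln(1 − rB₀/P)/ln(1+r)⌉ = 38 payments (last $52.62); total interest = total paid − $2,120.00 = $707.62.
At $85.00/mo: 32 payments (last $78.86); total interest $593.86.
Interest saved = $707.62 − $593.86 = $113.76.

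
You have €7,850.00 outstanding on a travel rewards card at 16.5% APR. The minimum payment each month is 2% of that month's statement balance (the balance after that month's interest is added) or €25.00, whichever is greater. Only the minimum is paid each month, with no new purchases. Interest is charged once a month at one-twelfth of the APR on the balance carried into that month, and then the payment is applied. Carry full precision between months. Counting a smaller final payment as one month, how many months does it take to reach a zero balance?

Monthly rate r = 16.5%/12 = 1.375% = 0.01375.
While 2% of the post-interest balance exceeds €25.00, each month B ← (B·(1+r))·(1 − 0.02), i.e. B shrinks by the factor (1+r)·0.98 = 0.99347.
This holds for months 1–283. Entering month 284 the balance is €1,231.07; 2% of the post-interest balance is now below €25.00, so the flat €25.00 minimum applies from here.
From month 284 a fixed €25.00 at rate r clears €1,231.07 in 83 more payments. Total: 283 + 83 = 366 months.

366 months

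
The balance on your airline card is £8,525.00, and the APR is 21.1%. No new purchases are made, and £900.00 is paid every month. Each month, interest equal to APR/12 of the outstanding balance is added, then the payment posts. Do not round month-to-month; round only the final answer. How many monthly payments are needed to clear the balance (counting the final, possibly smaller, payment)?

Monthly rate r = 21.1%/12 = 1.75833% = 0.0175833.
Recurrence: B ← B·(1+r) − £900.00.
Month 1: interest £149.90; balance after payment £7,774.90.
Month 2: interest £136.71; balance after payment £7,011.61.
Closed form: n = −ln(1 − rB₀/P)/ln(1+r) = −ln(0.83345)/ln(1.01758) ≈ 10.452, so the balance reaches zero during payment 11.

11 months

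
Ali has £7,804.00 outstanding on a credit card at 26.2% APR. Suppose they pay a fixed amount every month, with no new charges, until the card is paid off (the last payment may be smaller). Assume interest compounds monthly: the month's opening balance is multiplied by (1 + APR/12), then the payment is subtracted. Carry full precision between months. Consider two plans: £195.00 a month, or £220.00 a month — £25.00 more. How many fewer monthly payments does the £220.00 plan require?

27 fewer payments

Monthly rate r = 26.2%/12 = 2.18333% = 0.0218333.
At £195.00/mo: n = ⌈−ln(1 − rB₀/P)/ln(1+r)⌉ = 96 payments (last £161.82); total interest = total paid − £7,804.00 = £10,882.82.
At £220.00/mo: 69 payments (last £210.84); total interest £7,366.84.
Payments saved = 96 − 69 = 27.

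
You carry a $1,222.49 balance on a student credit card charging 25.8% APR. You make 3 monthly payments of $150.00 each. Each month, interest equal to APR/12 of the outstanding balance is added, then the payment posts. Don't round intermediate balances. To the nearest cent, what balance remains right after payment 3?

Monthly rate r = 25.8%/12 = 2.15% = 0.0215.
Each month: B ← B·(1+r) − $150.00.
Month 1: interest $26.28; balance after payment $1,098.77.
Month 2: interest $23.62; balance after payment $972.40.
Month 3: interest $20.91; balance after payment $843.30.

$843.30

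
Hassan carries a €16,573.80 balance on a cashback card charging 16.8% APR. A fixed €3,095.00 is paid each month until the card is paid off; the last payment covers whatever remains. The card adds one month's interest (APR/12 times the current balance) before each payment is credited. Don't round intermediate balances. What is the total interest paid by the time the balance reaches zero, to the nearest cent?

€779.63

Monthly rate r = 16.8%/12 = 1.4% = 0.014.
Payoff takes n = ⌈−ln(1 − rB₀/P)/ln(1+r)⌉ = ⌈5.605⌉ = 6 payments; the last is €1,878.43.
Total paid = 5·€3,095.00 + €1,878.43 = €17,353.43.
Total interest = total paid − principal = €17,353.43 − €16,573.80 = €779.63.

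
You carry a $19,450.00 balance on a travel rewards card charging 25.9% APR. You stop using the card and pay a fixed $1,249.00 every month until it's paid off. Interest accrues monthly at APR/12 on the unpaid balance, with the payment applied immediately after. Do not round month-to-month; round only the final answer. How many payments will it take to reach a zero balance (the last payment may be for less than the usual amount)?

Monthly rate r = 25.9%/12 = 2.15833% = 0.0215833.
Recurrence: B ← B·(1+r) − $1,249.00.
Month 1: interest $419.80; balance after payment $18,620.80.
Month 2: interest $401.90; balance after payment $17,773.69.
Closed form: n = −ln(1 − rB₀/P)/ln(1+r) = −ln(0.66389)/ln(1.02158) ≈ 19.183, so the balance reaches zero during payment 20.

20 payments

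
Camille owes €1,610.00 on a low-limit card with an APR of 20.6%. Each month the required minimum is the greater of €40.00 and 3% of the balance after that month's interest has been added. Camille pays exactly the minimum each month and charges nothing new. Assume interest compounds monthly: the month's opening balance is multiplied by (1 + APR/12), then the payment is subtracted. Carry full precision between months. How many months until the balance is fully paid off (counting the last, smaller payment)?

64 months

Monthly rate r = 20.6%/12 = 1.71667% = 0.0171667.
While 3% of the post-interest balance exceeds €40.00, each month B ← (B·(1+r))·(1 − 0.03), i.e. B shrinks by the factor (1+r)·0.97 = 0.98665.
This holds for months 1–16. Entering month 17 the balance is €1,298.52; 3% of the post-interest balance is now below €40.00, so the flat €40.00 minimum applies from here.
From month 17 a fixed €40.00 at rate r clears €1,298.52 in 48 more payments. Total: 16 + 48 = 64 months.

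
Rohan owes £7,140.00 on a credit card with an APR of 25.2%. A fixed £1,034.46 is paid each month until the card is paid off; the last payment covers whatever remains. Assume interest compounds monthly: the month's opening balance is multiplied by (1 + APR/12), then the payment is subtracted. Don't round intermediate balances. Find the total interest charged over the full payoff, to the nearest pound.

Monthly rate r = 25.2%/12 = 2.1% = 0.021.
Payoff takes n = ⌈−ln(1 − rB₀/P)/ln(1+r)⌉ = ⌈7.535⌉ = 8 payments; the last is £555.77.
Total paid = 7·£1,034.46 + £555.77 = £7,796.99.
Total interest = total paid − principal = £7,796.99 − £7,140.00 = £656.99.

£657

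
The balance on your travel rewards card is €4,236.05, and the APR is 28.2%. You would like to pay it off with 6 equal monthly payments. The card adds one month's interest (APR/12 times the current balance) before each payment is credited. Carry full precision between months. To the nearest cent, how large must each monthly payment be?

Monthly rate r = 28.2%/12 = 2.35% = 0.0235.
Level-payment amortization: P = B₀·r / (1 − (1+r)^(−n)) = 4236.05·0.0235 / (1 − 1.0235^(−6)).
Denominator 1 − (1+r)^(−6) = 0.130092815.
P = 99.5472 / 0.130092815 ≈ 765.20.

€765.20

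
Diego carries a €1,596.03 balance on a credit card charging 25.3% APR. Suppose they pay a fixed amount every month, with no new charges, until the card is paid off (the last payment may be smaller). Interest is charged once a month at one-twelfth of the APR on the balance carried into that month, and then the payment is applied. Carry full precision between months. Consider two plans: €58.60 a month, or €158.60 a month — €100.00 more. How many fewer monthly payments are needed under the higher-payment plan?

29 fewer payments

Monthly rate r = 25.3%/12 = 2.10833% = 0.0210833.
At €58.60/mo: n = ⌈−ln(1 − rB₀/P)/ln(1+r)⌉ = 41 payments (last €54.19); total interest = total paid − €1,596.03 = €802.16.
At €158.60/mo: 12 payments (last €68.54); total interest €217.11.
Payments saved = 41 − 12 = 29.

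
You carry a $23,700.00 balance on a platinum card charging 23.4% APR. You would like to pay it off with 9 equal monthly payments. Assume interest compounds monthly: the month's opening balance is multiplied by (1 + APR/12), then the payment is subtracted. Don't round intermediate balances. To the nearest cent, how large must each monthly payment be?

Monthly rate r = 23.4%/12 = 1.95% = 0.0195.
Level-payment amortization: P = B₀·r / (1 − (1+r)^(−n)) = 23700.00·0.0195 / (1 − 1.0195^(−9)).
Denominator 1 − (1+r)^(−9) = 0.159544103.
P = 462.15 / 0.159544103 ≈ 2896.69.

$2,896.69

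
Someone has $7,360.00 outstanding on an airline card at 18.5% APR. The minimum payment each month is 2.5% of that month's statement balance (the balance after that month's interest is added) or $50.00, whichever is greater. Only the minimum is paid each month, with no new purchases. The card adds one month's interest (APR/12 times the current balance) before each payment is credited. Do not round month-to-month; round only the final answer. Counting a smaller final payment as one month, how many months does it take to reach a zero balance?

193 months

Monthly rate r = 18.5%/12 = 1.54167% = 0.0154167.
While 2.5% of the post-interest balance exceeds $50.00, each month B ← (B·(1+r))·(1 − 0.025), i.e. B shrinks by the factor (1+r)·0.975 = 0.99003.
This holds for months 1–132. Entering month 133 the balance is $1,961.25; 2.5% of the post-interest balance is now below $50.00, so the flat $50.00 minimum applies from here.
From month 133 a fixed $50.00 at rate r clears $1,961.25 in 61 more payments. Total: 132 + 61 = 193 months.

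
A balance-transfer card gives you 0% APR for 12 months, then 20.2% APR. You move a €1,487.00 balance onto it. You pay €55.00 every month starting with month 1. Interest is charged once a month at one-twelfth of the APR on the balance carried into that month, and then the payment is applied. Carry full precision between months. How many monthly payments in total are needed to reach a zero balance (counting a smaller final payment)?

30 payments

Promo months 1–12 at r₀ = 0%/12 = 0; months 13+ at r₁ = 20.2%/12 = 0.0168333.
After month 12 (no interest yet): B = €1,487.00 − 12·€55.00 = €827.00.
Then at r₁ with €55.00/mo: n₂ = −ln(1 − r₁·B/P)/ln(1+r₁) ≈ 17.48 → 18 more payments.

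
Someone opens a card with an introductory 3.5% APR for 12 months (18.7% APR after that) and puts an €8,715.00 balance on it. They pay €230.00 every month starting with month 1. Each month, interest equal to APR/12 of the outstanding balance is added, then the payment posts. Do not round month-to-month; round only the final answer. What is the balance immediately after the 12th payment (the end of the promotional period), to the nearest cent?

€6,220.26

Promo months 1–12 at r₀ = 3.5%/12 = 0.00291667; months 13+ at r₁ = 18.7%/12 = 0.0155833.
After month 12: iterate B ← B·(1+r₀) − €230.00 for 12 months → €6,220.26.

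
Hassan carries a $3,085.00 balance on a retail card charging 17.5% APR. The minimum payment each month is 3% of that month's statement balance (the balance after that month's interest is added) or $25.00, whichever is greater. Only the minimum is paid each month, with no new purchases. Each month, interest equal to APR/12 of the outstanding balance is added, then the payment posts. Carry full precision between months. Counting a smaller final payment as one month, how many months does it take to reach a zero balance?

Monthly rate r = 17.5%/12 = 1.45833% = 0.0145833.
While 3% of the post-interest balance exceeds $25.00, each month B ← (B·(1+r))·(1 − 0.03), i.e. B shrinks by the factor (1+r)·0.97 = 0.98415.
This holds for months 1–83. Entering month 84 the balance is $818.82; 3% of the post-interest balance is now below $25.00, so the flat $25.00 minimum applies from here.
From month 84 a fixed $25.00 at rate r clears $818.82 in 45 more payments. Total: 83 + 45 = 128 months.

128 months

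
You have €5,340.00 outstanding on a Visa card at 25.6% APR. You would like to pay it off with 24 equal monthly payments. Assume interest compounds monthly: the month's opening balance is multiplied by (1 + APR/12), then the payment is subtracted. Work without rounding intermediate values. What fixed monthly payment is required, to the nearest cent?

Monthly rate r = 25.6%/12 = 2.13333% = 0.0213333.
Level-payment amortization: P = B₀·r / (1 − (1+r)^(−n)) = 5340.00·0.0213333 / (1 − 1.02133^(−24)).
Denominator 1 − (1+r)^(−24) = 0.39746837.
P = 113.92 / 0.39746837 ≈ 286.61.

€286.61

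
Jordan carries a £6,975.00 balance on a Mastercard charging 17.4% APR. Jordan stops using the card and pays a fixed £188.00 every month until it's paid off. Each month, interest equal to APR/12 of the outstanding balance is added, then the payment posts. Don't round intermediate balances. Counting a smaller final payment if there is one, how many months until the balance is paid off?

54 payments

Monthly rate r = 17.4%/12 = 1.45% = 0.0145.
Recurrence: B ← B·(1+r) − £188.00.
Month 1: interest £101.14; balance after payment £6,888.14.
Month 2: interest £99.88; balance after payment £6,800.02.
Closed form: n = −ln(1 − rB₀/P)/ln(1+r) = −ln(0.46203)/ln(1.0145) ≈ 53.634, so the balance reaches zero during payment 54.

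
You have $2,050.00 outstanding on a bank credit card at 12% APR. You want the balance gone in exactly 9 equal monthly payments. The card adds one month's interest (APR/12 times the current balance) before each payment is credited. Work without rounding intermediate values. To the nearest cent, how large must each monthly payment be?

Monthly rate r = 12%/12 = 1% = 0.01.
Level-payment amortization: P = B₀·r / (1 − (1+r)^(−n)) = 2050.00·0.01 / (1 − 1.01^(−9)).
Denominator 1 − (1+r)^(−9) = 0.0856601758.
P = 20.5 / 0.0856601758 ≈ 239.32.

$239.32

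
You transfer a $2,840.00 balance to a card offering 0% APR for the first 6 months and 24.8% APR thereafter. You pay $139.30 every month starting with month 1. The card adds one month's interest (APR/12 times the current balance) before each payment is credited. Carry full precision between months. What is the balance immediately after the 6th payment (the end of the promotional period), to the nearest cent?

$2,004.20

Promo months 1–6 at r₀ = 0%/12 = 0; months 7+ at r₁ = 24.8%/12 = 0.0206667.
After month 6 (no interest yet): B = $2,840.00 − 6·$139.30 = $2,004.20.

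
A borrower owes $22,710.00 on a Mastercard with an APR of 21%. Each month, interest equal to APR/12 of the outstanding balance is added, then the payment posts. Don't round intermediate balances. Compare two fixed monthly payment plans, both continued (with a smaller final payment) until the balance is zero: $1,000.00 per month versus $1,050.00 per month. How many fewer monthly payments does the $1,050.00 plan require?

2 fewer payments

Monthly rate r = 21%/12 = 1.75% = 0.0175.
At $1,000.00/mo: n = ⌈−ln(1 − rB₀/P)/ln(1+r)⌉ = 30 payments (last $199.24); total interest = total paid − $22,710.00 = $6,489.24.
At $1,050.00/mo: 28 payments (last $438.35); total interest $6,078.35.
Payments saved = 30 − 28 = 2.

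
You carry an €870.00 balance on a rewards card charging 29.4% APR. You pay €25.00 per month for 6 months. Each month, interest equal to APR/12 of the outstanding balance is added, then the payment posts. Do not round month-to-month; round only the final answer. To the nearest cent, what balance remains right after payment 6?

Monthly rate r = 29.4%/12 = 2.45% = 0.0245.
Each month: B ← B·(1+r) − €25.00.
Month 1: interest €21.31; balance after payment €866.32.
Month 2: interest €21.22; balance after payment €862.54.
Month 3: interest €21.13; balance after payment €858.67.
Month 4: interest €21.04; balance after payment €854.71.
Month 5: interest €20.94; balance after payment €850.65.
Month 6: interest €20.84; balance after payment €846.49.

€846.49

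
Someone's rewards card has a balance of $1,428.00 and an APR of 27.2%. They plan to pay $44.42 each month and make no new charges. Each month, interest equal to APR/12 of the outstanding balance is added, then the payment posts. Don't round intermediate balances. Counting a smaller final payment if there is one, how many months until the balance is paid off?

Monthly rate r = 27.2%/12 = 2.26667% = 0.0226667.
Recurrence: B ← B·(1+r) − $44.42.
Month 1: interest $32.37; balance after payment $1,415.95.
Month 2: interest $32.09; balance after payment $1,403.62.
Closed form: n = −ln(1 − rB₀/P)/ln(1+r) = −ln(0.27132)/ln(1.02267) ≈ 58.199, so the balance reaches zero during payment 59.

59 payments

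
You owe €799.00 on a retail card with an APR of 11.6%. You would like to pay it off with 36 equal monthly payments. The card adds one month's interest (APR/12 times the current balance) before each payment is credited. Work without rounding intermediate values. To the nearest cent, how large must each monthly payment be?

€26.39

Monthly rate r = 11.6%/12 = 0.966667% = 0.00966667.
Level-payment amortization: P = B₀·r / (1 − (1+r)^(−n)) = 799.00·0.00966667 / (1 − 1.00967^(−36)).
Denominator 1 − (1+r)^(−36) = 0.292720078.
P = 7.72367 / 0.292720078 ≈ 26.39.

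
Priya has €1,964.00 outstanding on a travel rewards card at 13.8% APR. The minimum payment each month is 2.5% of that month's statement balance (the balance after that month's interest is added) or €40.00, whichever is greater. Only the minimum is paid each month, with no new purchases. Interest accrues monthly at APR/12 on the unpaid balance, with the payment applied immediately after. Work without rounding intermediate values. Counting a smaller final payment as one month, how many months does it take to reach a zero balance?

Monthly rate r = 13.8%/12 = 1.15% = 0.0115.
While 2.5% of the post-interest balance exceeds €40.00, each month B ← (B·(1+r))·(1 − 0.025), i.e. B shrinks by the factor (1+r)·0.975 = 0.98621.
This holds for months 1–16. Entering month 17 the balance is €1,572.79; 2.5% of the post-interest balance is now below €40.00, so the flat €40.00 minimum applies from here.
From month 17 a fixed €40.00 at rate r clears €1,572.79 in 53 more payments. Total: 16 + 53 = 69 months.

69 months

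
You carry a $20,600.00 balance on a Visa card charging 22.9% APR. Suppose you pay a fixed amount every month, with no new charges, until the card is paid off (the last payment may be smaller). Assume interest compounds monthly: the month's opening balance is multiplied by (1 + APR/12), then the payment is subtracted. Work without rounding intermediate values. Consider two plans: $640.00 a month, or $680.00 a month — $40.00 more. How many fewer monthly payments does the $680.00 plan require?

Monthly rate r = 22.9%/12 = 1.90833% = 0.0190833.
At $640.00/mo: n = ⌈−ln(1 − rB₀/P)/ln(1+r)⌉ = 51 payments (last $251.16); total interest = total paid − $20,600.00 = $11,651.16.
At $680.00/mo: 46 payments (last $446.01); total interest $10,446.01.
Payments saved = 51 − 46 = 5.

5 fewer payments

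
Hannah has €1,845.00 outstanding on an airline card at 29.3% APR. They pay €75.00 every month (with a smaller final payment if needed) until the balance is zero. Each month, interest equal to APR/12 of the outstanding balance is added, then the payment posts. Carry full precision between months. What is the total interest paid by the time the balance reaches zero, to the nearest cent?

€1,008.87

Monthly rate r = 29.3%/12 = 2.44167% = 0.0244167.
Payoff takes n = ⌈−ln(1 − rB₀/P)/ln(1+r)⌉ = ⌈38.051⌉ = 39 payments; the last is €3.87.
Total paid = 38·€75.00 + €3.87 = €2,853.87.
Total interest = total paid − principal = €2,853.87 − €1,845.00 = €1,008.87.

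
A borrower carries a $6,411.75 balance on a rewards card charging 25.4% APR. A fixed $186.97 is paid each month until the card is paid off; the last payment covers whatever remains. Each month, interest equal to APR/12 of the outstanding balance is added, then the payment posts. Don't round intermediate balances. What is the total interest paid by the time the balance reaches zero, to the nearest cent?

Monthly rate r = 25.4%/12 = 2.11667% = 0.0211667.
Payoff takes n = ⌈−ln(1 − rB₀/P)/ln(1+r)⌉ = ⌈61.785⌉ = 62 payments; the last is $147.17.
Total paid = 61·$186.97 + $147.17 = $11,552.34.
Total interest = total paid − principal = $11,552.34 − $6,411.75 = $5,140.59.

$5,140.59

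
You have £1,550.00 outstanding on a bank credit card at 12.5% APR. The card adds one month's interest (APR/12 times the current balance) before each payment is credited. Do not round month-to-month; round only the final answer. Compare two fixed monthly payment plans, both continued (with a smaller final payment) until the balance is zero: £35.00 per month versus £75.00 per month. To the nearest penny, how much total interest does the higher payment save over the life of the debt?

Monthly rate r = 12.5%/12 = 1.04167% = 0.0104167.
At £35.00/mo: n = ⌈−ln(1 − rB₀/P)/ln(1+r)⌉ = 60 payments (last £24.39); total interest = total paid − £1,550.00 = £539.39.
At £75.00/mo: 24 payments (last £29.63); total interest £204.63.
Interest saved = £539.39 − £204.63 = £334.76.

£334.76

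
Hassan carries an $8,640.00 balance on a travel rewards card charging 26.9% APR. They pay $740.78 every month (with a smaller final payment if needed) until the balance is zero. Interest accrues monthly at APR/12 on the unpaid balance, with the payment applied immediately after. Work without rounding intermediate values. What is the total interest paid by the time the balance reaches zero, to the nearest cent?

Monthly rate r = 26.9%/12 = 2.24167% = 0.0224167.
Payoff takes n = ⌈−ln(1 − rB₀/P)/ln(1+r)⌉ = ⌈13.671⌉ = 14 payments; the last is $498.82.
Total paid = 13·$740.78 + $498.82 = $10,128.96.
Total interest = total paid − principal = $10,128.96 − $8,640.00 = $1,488.96.

$1,488.96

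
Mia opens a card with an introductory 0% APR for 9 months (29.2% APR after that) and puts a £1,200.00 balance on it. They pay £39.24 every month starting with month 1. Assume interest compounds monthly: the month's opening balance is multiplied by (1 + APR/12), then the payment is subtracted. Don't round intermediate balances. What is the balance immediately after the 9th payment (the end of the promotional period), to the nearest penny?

Promo months 1–9 at r₀ = 0%/12 = 0; months 10+ at r₁ = 29.2%/12 = 0.0243333.
After month 9 (no interest yet): B = £1,200.00 − 9·£39.24 = £846.84.

£846.84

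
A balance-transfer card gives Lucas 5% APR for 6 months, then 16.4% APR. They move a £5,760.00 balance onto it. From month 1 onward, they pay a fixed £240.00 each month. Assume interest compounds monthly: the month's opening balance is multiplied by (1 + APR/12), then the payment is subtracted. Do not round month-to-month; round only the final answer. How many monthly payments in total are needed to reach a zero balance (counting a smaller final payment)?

28 payments

Promo months 1–6 at r₀ = 5%/12 = 0.00416667; months 7+ at r₁ = 16.4%/12 = 0.0136667.
After month 6: iterate B ← B·(1+r₀) − £240.00 for 6 months → £4,450.42.
Then at r₁ with £240.00/mo: n₂ = −ln(1 − r₁·B/P)/ln(1+r₁) ≈ 21.53 → 22 more payments.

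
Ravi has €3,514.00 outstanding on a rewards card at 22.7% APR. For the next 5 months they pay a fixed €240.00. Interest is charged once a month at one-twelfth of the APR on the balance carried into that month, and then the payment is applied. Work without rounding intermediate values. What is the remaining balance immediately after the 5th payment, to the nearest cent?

Monthly rate r = 22.7%/12 = 1.89167% = 0.0189167.
Each month: B ← B·(1+r) − €240.00.
Month 1: interest €66.47; balance after payment €3,340.47.
Month 2: interest €63.19; balance after payment €3,163.66.
Month 3: interest €59.85; balance after payment €2,983.51.
Month 4: interest €56.44; balance after payment €2,799.95.
Month 5: interest €52.97; balance after payment €2,612.91.

€2,612.91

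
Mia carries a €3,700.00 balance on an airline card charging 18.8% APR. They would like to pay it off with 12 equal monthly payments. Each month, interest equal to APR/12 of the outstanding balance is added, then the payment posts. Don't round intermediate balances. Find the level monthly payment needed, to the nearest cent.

€340.63

Monthly rate r = 18.8%/12 = 1.56667% = 0.0156667.
Level-payment amortization: P = B₀·r / (1 − (1+r)^(−n)) = 3700.00·0.0156667 / (1 − 1.01567^(−12)).
Denominator 1 − (1+r)^(−12) = 0.170176736.
P = 57.9667 / 0.170176736 ≈ 340.63.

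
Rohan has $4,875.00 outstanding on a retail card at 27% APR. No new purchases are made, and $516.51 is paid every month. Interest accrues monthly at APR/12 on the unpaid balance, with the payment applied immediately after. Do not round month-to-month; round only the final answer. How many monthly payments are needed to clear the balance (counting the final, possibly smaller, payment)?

Monthly rate r = 27%/12 = 2.25% = 0.0225.
Recurrence: B ← B·(1+r) − $516.51.
Month 1: interest $109.69; balance after payment $4,468.18.
Month 2: interest $100.53; balance after payment $4,052.20.
Closed form: n = −ln(1 − rB₀/P)/ln(1+r) = −ln(0.78764)/ln(1.0225) ≈ 10.729, so the balance reaches zero during payment 11.

11 months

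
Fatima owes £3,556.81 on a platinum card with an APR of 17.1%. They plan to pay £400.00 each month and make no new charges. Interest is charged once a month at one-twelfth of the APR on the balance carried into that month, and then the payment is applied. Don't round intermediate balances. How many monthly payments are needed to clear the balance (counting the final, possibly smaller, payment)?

Monthly rate r = 17.1%/12 = 1.425% = 0.01425.
Recurrence: B ← B·(1+r) − £400.00.
Month 1: interest £50.68; balance after payment £3,207.49.
Month 2: interest £45.71; balance after payment £2,853.20.
Closed form: n = −ln(1 − rB₀/P)/ln(1+r) = −ln(0.87329)/ln(1.01425) ≈ 9.576, so the balance reaches zero during payment 10.

10 payments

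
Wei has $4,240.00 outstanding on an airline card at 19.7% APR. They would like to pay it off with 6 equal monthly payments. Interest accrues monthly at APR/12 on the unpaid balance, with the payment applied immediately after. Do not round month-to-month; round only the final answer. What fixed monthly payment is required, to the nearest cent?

Monthly rate r = 19.7%/12 = 1.64167% = 0.0164167.
Level-payment amortization: P = B₀·r / (1 − (1+r)^(−n)) = 4240.00·0.0164167 / (1 − 1.01642^(−6)).
Denominator 1 − (1+r)^(−6) = 0.0930792607.
P = 69.6067 / 0.0930792607 ≈ 747.82.

$747.82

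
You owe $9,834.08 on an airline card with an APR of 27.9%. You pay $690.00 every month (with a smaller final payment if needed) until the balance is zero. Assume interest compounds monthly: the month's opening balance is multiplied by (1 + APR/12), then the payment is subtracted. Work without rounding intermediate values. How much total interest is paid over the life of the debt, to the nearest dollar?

Monthly rate r = 27.9%/12 = 2.325% = 0.02325.
Payoff takes n = ⌈−ln(1 − rB₀/P)/ln(1+r)⌉ = ⌈17.513⌉ = 18 payments; the last is $356.01.
Total paid = 17·$690.00 + $356.01 = $12,086.01.
Total interest = total paid − principal = $12,086.01 − $9,834.08 = $2,251.93.

$2,252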